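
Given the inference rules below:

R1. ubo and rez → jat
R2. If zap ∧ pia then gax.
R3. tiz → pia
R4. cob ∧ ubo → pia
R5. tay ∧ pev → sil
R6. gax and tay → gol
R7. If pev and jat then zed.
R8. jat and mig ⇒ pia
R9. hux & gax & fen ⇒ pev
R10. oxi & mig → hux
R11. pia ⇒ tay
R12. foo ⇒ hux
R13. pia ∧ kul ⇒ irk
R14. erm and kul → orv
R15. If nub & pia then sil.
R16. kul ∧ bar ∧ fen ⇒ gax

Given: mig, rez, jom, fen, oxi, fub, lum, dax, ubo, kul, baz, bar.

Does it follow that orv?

No

Forward chaining from the given facts derives: jat, pia, hux, tay, irk, gax, gol, pev, sil, zed.
The only rule concluding orv is R14, which needs erm; that is never established.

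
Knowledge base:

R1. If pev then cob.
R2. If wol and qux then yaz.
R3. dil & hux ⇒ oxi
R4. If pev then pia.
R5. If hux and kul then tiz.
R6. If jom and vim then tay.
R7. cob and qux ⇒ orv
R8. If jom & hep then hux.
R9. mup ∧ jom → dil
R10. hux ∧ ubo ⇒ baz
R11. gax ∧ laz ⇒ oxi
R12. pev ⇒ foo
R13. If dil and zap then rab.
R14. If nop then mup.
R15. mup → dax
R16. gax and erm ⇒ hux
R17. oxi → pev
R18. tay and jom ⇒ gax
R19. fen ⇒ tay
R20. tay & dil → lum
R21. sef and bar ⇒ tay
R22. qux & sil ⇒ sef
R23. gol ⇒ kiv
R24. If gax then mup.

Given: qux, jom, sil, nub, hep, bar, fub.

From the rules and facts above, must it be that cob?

Yes

hux  (by R8: jom, hep)
sef  (by R22: qux, sil)
tay  (by R21: sef, bar)
gax  (by R18: tay, jom)
mup  (by R24: gax)
dil  (by R9: mup, jom)
oxi  (by R3: dil, hux)
pev  (by R17: oxi)
cob  (by R1: pev)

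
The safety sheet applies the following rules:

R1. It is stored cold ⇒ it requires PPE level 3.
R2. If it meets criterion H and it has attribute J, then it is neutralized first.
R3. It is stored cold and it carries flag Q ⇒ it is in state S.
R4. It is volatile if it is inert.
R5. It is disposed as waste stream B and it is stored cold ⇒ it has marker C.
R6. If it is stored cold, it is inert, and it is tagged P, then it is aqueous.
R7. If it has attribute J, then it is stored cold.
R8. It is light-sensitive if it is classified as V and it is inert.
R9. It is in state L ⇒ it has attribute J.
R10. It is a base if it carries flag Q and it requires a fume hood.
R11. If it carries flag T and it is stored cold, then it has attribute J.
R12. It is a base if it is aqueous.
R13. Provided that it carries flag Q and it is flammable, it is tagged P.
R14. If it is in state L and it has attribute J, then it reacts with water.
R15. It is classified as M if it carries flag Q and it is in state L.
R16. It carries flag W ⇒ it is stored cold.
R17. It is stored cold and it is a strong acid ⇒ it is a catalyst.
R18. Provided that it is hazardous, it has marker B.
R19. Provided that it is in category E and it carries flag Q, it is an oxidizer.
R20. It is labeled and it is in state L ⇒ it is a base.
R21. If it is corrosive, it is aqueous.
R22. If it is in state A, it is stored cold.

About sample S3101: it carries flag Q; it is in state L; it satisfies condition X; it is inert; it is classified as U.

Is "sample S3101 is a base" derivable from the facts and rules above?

No

Forward chaining from the given facts derives: is volatile, has attribute J, reacts with water, is classified as M, is stored cold, requires PPE level 3, is in state S.
Rules concluding "it is a base": R10 needs "it requires a fume hood"; R12 needs "it is aqueous"; R20 needs "it is labeled" — none of these are established.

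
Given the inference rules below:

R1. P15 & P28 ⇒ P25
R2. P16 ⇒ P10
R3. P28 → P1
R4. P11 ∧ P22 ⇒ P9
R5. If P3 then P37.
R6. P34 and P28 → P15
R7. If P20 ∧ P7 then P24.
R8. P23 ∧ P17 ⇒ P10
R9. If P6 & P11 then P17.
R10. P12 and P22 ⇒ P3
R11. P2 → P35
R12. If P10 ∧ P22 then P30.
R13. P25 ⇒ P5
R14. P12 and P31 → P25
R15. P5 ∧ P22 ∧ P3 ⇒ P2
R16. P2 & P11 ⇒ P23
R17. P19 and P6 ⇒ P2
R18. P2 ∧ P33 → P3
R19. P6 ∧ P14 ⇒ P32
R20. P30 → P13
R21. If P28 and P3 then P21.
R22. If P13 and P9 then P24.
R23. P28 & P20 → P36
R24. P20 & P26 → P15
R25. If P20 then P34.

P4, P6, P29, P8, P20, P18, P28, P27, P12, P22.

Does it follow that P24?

Forward chaining from the given facts derives: P1, P3, P21, P36, P34, P37, P15, P25, P5, P2, P35.
Rules concluding P24: R7 needs P7; R22 needs P13 — none of these are established.

No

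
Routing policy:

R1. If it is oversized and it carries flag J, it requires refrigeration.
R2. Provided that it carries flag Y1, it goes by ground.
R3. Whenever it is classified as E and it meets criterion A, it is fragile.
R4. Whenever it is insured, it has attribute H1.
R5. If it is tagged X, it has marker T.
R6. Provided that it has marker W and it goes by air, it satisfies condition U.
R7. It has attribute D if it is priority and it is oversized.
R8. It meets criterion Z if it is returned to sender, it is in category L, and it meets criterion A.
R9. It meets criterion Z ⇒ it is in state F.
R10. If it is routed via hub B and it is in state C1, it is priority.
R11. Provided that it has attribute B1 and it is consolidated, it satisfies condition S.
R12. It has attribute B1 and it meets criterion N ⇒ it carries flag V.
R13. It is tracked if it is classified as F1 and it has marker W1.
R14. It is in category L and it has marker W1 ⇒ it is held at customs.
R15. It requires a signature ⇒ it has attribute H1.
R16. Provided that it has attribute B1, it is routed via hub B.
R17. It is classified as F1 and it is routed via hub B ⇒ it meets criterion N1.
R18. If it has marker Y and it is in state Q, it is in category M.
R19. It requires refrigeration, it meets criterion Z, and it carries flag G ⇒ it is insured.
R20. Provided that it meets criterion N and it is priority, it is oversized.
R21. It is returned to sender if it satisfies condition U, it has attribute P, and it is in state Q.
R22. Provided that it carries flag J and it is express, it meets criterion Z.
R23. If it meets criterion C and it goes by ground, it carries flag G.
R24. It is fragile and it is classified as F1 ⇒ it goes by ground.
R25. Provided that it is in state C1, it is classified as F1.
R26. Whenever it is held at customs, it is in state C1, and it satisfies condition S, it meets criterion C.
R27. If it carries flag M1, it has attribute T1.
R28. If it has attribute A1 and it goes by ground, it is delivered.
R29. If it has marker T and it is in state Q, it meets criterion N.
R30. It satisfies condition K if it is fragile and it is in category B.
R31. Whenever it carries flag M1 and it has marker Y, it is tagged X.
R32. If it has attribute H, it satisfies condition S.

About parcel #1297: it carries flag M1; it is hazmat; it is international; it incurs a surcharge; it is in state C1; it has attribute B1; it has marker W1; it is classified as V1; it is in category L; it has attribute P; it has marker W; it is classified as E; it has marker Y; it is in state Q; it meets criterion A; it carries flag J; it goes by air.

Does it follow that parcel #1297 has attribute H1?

Forward chaining from the given facts derives: is fragile, satisfies condition U, is held at customs, is routed via hub B, is in category M, is returned to sender, is classified as F1, has attribute T1, is tagged X, has marker T, meets criterion Z, is in state F, is priority, is tracked, meets criterion N1, goes by ground, meets criterion N, carries flag V, is oversized, requires refrigeration, has attribute D.
Rules concluding "it has attribute H1": R4 needs "it is insured"; R15 needs "it requires a signature" — none of these are established.

No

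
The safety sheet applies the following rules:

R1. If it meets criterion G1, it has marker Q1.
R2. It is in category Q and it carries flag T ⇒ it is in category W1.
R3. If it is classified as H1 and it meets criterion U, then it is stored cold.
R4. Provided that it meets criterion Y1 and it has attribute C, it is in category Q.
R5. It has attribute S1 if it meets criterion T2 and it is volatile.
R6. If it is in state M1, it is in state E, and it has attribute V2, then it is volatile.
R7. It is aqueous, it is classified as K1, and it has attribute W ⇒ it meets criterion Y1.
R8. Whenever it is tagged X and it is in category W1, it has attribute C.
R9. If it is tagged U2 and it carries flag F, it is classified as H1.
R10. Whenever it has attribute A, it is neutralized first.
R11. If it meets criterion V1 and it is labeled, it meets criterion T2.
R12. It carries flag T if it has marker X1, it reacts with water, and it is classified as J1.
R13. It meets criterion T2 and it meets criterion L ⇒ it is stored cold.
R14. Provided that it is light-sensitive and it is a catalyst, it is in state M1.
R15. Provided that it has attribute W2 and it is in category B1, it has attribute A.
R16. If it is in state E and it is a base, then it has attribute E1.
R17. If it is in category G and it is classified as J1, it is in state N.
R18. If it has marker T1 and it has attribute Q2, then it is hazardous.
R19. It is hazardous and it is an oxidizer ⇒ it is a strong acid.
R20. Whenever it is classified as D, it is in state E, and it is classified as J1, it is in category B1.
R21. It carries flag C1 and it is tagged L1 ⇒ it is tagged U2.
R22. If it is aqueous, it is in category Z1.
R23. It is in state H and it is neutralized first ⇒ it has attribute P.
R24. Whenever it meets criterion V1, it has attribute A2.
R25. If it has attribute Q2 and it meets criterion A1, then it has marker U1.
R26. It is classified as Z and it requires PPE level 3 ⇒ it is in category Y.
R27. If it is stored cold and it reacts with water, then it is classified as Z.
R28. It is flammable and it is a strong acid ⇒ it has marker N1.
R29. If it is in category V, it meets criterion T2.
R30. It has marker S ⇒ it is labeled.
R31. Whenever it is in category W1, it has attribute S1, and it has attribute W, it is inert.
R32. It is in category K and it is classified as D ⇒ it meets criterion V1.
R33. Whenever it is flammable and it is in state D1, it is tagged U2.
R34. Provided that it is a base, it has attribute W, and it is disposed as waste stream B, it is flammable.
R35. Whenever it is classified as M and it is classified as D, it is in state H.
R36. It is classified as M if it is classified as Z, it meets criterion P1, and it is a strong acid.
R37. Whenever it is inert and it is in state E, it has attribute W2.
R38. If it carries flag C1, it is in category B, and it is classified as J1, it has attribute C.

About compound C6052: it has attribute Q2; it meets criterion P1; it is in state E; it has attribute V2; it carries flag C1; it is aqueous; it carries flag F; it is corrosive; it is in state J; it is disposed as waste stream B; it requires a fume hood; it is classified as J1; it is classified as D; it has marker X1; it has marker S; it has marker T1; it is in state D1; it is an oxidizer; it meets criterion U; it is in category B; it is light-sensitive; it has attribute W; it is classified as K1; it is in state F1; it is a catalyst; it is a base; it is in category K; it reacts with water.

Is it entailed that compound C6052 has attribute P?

By R7 (it is aqueous, it is classified as K1, it has attribute W): it meets criterion Y1.
By R12 (it has marker X1, it reacts with water, it is classified as J1): it carries flag T.
By R14 (it is light-sensitive, it is a catalyst): it is in state M1.
By R18 (it has marker T1, it has attribute Q2): it is hazardous.
By R19 (it is hazardous, it is an oxidizer): it is a strong acid.
By R20 (it is classified as D, it is in state E, it is classified as J1): it is in category B1.
By R30 (it has marker S): it is labeled.
By R32 (it is in category K, it is classified as D): it meets criterion V1.
By R34 (it is a base, it has attribute W, it is disposed as waste stream B): it is flammable.
By R38 (it carries flag C1, it is in category B, it is classified as J1): it has attribute C.
By R4 (it meets criterion Y1, it has attribute C): it is in category Q.
By R6 (it is in state M1, it is in state E, it has attribute V2): it is volatile.
By R11 (it meets criterion V1, it is labeled): it meets criterion T2.
By R33 (it is flammable, it is in state D1): it is tagged U2.
By R2 (it is in category Q, it carries flag T): it is in category W1.
By R5 (it meets criterion T2, it is volatile): it has attribute S1.
By R9 (it is tagged U2, it carries flag F): it is classified as H1.
By R31 (it is in category W1, it has attribute S1, it has attribute W): it is inert.
By R37 (it is inert, it is in state E): it has attribute W2.
By R3 (it is classified as H1, it meets criterion U): it is stored cold.
By R15 (it has attribute W2, it is in category B1): it has attribute A.
By R27 (it is stored cold, it reacts with water): it is classified as Z.
By R36 (it is classified as Z, it meets criterion P1, it is a strong acid): it is classified as M.
By R10 (it has attribute A): it is neutralized first.
By R35 (it is classified as M, it is classified as D): it is in state H.
By R23 (it is in state H, it is neutralized first): it has attribute P.

Yes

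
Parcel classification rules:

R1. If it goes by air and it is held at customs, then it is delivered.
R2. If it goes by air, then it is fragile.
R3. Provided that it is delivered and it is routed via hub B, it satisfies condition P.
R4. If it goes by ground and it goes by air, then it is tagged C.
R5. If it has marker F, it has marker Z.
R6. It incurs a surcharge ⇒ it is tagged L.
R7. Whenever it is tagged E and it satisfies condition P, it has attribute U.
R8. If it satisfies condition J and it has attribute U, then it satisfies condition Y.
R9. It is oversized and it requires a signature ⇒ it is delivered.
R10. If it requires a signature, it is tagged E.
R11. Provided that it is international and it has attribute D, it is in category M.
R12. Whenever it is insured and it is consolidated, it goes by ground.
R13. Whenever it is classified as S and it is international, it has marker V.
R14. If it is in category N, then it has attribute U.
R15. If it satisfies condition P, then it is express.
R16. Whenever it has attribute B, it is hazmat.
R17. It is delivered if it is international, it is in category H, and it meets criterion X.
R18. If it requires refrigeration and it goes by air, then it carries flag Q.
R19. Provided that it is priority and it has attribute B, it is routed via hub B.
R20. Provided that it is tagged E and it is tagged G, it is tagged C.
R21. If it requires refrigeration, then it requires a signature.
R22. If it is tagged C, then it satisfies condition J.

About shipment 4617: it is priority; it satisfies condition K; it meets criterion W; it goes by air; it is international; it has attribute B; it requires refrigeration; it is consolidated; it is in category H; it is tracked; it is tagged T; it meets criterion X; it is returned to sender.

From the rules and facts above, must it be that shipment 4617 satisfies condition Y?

Forward chaining from the given facts derives: is fragile, is hazmat, is delivered, carries flag Q, is routed via hub B, requires a signature, satisfies condition P, is tagged E, is express, has attribute U.
The only rule concluding "it satisfies condition Y" is R8, which needs "it satisfies condition J"; that is never established.

No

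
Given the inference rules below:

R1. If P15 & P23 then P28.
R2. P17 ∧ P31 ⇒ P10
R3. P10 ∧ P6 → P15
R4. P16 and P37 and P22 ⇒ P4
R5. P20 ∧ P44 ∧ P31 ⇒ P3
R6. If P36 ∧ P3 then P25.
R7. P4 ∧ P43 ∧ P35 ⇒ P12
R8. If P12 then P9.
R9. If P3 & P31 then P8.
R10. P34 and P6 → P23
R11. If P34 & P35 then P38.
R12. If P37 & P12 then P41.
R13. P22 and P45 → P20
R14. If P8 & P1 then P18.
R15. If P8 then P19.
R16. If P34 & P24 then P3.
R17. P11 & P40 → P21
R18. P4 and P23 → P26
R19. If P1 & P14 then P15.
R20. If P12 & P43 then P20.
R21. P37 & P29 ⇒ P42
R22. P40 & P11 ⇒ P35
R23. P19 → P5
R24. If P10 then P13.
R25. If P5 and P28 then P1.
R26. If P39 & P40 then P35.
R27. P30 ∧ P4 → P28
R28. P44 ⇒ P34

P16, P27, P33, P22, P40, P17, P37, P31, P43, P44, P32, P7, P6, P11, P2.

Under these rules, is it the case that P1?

P10  (by R2: P17, P31)
P15  (by R3: P10, P6)
P4  (by R4: P16, P37, P22)
P35  (by R22: P40, P11)
P34  (by R28: P44)
P12  (by R7: P4, P43, P35)
P23  (by R10: P34, P6)
P20  (by R20: P12, P43)
P28  (by R1: P15, P23)
P3  (by R5: P20, P44, P31)
P8  (by R9: P3, P31)
P19  (by R15: P8)
P5  (by R23: P19)
P1  (by R25: P5, P28)

Yes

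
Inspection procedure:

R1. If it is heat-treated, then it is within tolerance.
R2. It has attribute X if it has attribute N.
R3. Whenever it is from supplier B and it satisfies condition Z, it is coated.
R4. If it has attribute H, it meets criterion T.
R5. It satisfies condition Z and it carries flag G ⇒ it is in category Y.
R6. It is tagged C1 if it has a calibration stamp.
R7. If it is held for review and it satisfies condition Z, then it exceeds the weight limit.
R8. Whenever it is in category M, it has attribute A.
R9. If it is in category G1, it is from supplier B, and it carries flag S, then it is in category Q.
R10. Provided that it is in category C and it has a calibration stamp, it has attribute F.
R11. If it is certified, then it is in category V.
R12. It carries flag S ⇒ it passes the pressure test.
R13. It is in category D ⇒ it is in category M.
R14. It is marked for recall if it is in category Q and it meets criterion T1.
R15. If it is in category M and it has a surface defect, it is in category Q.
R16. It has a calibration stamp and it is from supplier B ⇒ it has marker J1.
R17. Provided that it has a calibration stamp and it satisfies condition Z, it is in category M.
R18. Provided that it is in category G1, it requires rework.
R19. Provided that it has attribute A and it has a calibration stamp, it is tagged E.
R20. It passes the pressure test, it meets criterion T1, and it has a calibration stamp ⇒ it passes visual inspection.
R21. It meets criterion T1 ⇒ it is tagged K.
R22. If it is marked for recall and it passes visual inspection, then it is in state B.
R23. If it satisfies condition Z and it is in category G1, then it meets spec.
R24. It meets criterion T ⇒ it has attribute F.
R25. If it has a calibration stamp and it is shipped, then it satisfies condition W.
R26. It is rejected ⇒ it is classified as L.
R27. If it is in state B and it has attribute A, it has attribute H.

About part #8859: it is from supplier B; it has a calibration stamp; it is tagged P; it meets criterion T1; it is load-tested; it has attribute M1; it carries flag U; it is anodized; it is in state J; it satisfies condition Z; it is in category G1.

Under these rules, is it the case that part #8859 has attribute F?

No

Forward chaining from the given facts derives: is coated, is tagged C1, has marker J1, is in category M, requires rework, is tagged K, meets spec, has attribute A, is tagged E.
Rules concluding "it has attribute F": R10 needs "it is in category C"; R24 needs "it meets criterion T" — none of these are established.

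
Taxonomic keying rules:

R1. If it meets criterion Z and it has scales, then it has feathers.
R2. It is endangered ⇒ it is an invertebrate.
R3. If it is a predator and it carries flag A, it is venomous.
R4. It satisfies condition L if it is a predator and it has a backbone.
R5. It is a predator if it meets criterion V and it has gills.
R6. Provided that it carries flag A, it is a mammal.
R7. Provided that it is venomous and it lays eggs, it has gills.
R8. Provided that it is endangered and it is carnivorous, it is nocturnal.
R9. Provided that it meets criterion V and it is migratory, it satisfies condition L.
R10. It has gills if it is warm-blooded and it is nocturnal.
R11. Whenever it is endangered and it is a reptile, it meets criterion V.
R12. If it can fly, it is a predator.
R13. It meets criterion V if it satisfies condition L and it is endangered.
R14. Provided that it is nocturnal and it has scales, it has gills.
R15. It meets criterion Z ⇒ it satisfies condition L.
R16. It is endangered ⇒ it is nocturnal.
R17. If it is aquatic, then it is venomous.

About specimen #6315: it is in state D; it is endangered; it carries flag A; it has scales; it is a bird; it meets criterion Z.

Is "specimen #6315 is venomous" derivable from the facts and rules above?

Yes

By R15 (it meets criterion Z): it satisfies condition L.
By R16 (it is endangered): it is nocturnal.
By R13 (it satisfies condition L, it is endangered): it meets criterion V.
By R14 (it is nocturnal, it has scales): it has gills.
By R5 (it meets criterion V, it has gills): it is a predator.
By R3 (it is a predator, it carries flag A): it is venomous.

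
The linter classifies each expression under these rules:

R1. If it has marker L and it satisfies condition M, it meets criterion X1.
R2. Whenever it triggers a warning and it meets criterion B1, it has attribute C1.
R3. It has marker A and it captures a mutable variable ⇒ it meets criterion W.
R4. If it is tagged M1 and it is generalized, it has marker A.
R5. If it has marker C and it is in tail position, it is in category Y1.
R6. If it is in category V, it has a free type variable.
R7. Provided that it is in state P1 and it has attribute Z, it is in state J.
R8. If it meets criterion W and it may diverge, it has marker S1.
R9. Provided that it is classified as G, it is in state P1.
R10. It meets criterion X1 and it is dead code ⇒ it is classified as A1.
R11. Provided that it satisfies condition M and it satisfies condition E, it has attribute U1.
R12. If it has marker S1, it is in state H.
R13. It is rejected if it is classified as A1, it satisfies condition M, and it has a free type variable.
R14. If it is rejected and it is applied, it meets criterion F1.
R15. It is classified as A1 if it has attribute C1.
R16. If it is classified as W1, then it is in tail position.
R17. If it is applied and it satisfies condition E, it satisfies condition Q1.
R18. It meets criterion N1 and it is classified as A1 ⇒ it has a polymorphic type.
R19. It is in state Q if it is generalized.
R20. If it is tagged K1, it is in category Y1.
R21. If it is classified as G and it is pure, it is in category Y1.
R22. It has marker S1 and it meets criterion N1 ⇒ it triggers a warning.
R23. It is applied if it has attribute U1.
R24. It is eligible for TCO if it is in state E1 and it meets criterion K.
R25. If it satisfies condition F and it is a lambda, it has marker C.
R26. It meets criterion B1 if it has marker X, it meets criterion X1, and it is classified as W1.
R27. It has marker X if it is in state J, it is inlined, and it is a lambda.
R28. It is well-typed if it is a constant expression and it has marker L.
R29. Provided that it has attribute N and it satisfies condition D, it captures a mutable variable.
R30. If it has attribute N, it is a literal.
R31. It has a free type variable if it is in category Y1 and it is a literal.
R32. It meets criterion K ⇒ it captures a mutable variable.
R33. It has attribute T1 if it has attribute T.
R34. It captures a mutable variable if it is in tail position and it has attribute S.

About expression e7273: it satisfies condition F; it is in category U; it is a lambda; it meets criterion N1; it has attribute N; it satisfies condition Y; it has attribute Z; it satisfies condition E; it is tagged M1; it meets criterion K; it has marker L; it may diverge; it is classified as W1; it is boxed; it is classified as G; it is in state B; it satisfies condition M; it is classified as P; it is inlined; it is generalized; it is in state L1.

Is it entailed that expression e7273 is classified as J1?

Forward chaining from the given facts derives: meets criterion X1, has marker A, is in state P1, has attribute U1, is in tail position, is in state Q, is applied, has marker C, is a literal, captures a mutable variable, meets criterion W, is in category Y1, is in state J, has marker S1, is in state H, satisfies condition Q1, triggers a warning, has marker X, has a free type variable, meets criterion B1, has attribute C1, is classified as A1, has a polymorphic type, is rejected, meets criterion F1.
No rule has "it is classified as J1" as its conclusion, and it is not among the given facts.

No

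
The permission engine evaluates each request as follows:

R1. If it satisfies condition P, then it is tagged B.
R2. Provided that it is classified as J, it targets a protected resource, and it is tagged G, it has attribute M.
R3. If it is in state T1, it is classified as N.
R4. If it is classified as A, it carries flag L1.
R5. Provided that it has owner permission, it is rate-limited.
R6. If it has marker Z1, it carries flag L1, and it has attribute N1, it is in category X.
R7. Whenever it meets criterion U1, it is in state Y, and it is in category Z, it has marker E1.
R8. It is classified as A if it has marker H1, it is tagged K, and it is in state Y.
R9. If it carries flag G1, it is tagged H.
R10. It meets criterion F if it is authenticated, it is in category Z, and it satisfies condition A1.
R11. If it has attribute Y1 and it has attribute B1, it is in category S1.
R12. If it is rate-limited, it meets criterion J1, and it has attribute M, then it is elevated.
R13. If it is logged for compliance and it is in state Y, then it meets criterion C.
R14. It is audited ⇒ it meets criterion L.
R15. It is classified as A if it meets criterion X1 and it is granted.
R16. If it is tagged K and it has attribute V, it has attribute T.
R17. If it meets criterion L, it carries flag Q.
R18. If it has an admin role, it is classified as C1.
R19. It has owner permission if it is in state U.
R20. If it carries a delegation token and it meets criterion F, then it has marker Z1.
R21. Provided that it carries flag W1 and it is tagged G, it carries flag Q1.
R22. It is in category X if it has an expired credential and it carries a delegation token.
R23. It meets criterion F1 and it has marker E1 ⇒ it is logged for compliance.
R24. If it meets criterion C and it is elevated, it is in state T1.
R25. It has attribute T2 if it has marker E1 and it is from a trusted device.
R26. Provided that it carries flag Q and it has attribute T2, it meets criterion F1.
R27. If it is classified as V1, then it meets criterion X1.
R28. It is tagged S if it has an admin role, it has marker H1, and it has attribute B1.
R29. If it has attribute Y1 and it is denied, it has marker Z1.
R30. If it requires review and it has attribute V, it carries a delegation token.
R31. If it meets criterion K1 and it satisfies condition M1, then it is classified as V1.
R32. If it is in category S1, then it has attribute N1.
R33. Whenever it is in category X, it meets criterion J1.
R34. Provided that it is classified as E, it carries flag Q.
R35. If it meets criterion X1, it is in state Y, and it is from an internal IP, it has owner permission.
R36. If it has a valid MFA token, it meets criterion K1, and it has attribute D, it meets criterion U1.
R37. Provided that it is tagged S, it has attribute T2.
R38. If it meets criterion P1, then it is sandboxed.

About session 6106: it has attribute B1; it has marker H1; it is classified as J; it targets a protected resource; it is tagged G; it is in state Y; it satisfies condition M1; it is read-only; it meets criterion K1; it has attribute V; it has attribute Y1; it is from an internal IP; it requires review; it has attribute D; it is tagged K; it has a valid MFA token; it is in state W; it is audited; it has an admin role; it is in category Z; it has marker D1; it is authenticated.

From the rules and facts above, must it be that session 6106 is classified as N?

No

Forward chaining from the given facts derives: has attribute M, is classified as A, is in category S1, meets criterion L, has attribute T, carries flag Q, is classified as C1, is tagged S, carries a delegation token, is classified as V1, has attribute N1, meets criterion U1, has attribute T2, carries flag L1, has marker E1, meets criterion F1, meets criterion X1, has owner permission, is rate-limited, is logged for compliance, meets criterion C.
The only rule concluding "it is classified as N" is R3, which needs "it is in state T1"; that is never established.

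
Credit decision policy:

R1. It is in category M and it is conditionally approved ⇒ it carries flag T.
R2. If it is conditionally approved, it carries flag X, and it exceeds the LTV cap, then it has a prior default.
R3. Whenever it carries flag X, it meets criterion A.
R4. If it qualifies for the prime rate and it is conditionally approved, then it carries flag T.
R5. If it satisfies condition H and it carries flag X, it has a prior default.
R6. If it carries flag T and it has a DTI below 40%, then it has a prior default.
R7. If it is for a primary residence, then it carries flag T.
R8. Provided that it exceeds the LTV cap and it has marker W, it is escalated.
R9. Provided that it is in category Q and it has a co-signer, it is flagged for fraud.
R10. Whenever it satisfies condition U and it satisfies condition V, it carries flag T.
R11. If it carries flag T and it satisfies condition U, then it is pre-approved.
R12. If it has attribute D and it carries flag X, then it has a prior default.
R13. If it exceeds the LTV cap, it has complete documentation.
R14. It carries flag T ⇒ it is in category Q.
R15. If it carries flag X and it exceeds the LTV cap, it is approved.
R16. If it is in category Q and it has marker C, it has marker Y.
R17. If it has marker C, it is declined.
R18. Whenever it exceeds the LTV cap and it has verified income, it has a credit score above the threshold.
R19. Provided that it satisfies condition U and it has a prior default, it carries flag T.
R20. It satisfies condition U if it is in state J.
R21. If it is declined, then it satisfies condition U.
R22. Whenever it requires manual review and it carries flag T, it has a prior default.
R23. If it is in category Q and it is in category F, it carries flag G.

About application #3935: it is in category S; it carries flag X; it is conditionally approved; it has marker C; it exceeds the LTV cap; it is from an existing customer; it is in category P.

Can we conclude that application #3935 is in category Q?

By R2 (it is conditionally approved, it carries flag X, it exceeds the LTV cap): it has a prior default.
By R17 (it has marker C): it is declined.
By R21 (it is declined): it satisfies condition U.
By R19 (it satisfies condition U, it has a prior default): it carries flag T.
By R14 (it carries flag T): it is in category Q.

Yes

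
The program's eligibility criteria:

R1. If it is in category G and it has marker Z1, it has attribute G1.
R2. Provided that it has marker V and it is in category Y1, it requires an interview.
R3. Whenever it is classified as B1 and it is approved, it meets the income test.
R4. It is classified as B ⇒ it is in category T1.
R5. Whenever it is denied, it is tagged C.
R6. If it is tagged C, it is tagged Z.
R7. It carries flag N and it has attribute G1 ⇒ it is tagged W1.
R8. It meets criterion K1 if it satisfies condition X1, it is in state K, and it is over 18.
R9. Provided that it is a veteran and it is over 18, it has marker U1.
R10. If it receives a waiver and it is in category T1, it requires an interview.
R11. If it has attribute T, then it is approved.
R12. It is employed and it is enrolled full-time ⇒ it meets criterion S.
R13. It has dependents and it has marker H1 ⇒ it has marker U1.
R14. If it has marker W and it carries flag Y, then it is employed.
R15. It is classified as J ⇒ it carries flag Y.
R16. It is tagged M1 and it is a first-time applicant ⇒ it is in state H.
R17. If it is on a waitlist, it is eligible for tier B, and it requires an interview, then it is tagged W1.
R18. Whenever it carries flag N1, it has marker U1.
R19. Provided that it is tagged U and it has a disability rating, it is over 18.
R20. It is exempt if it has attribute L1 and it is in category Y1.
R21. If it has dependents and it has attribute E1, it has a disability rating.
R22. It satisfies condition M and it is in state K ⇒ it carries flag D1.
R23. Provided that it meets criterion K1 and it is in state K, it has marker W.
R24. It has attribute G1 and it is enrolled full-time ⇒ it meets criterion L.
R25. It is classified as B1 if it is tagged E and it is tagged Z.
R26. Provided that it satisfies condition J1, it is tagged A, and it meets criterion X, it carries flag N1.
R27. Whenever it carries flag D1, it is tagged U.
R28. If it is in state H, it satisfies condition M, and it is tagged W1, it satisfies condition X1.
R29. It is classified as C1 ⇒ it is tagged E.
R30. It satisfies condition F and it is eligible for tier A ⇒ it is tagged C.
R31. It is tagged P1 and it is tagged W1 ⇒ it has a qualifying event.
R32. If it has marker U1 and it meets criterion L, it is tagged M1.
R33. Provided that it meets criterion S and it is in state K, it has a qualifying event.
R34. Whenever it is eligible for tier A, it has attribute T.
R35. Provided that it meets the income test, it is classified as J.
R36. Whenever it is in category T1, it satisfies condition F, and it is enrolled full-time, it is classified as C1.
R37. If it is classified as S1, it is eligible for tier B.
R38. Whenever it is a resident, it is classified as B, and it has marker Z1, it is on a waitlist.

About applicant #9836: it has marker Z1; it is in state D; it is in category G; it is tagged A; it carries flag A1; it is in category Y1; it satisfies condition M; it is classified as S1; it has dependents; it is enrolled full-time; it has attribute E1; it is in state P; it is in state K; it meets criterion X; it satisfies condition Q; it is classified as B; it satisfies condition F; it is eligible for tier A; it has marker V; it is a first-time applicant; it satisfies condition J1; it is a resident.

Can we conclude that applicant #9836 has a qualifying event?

By R1 (it is in category G, it has marker Z1): it has attribute G1.
By R2 (it has marker V, it is in category Y1): it requires an interview.
By R4 (it is classified as B): it is in category T1.
By R21 (it has dependents, it has attribute E1): it has a disability rating.
By R22 (it satisfies condition M, it is in state K): it carries flag D1.
By R24 (it has attribute G1, it is enrolled full-time): it meets criterion L.
By R26 (it satisfies condition J1, it is tagged A, it meets criterion X): it carries flag N1.
By R27 (it carries flag D1): it is tagged U.
By R30 (it satisfies condition F, it is eligible for tier A): it is tagged C.
By R34 (it is eligible for tier A): it has attribute T.
By R36 (it is in category T1, it satisfies condition F, it is enrolled full-time): it is classified as C1.
By R37 (it is classified as S1): it is eligible for tier B.
By R38 (it is a resident, it is classified as B, it has marker Z1): it is on a waitlist.
By R6 (it is tagged C): it is tagged Z.
By R11 (it has attribute T): it is approved.
By R17 (it is on a waitlist, it is eligible for tier B, it requires an interview): it is tagged W1.
By R18 (it carries flag N1): it has marker U1.
By R19 (it is tagged U, it has a disability rating): it is over 18.
By R29 (it is classified as C1): it is tagged E.
By R32 (it has marker U1, it meets criterion L): it is tagged M1.
By R16 (it is tagged M1, it is a first-time applicant): it is in state H.
By R25 (it is tagged E, it is tagged Z): it is classified as B1.
By R28 (it is in state H, it satisfies condition M, it is tagged W1): it satisfies condition X1.
By R3 (it is classified as B1, it is approved): it meets the income test.
By R8 (it satisfies condition X1, it is in state K, it is over 18): it meets criterion K1.
By R23 (it meets criterion K1, it is in state K): it has marker W.
By R35 (it meets the income test): it is classified as J.
By R15 (it is classified as J): it carries flag Y.
By R14 (it has marker W, it carries flag Y): it is employed.
By R12 (it is employed, it is enrolled full-time): it meets criterion S.
By R33 (it meets criterion S, it is in state K): it has a qualifying event.

Yes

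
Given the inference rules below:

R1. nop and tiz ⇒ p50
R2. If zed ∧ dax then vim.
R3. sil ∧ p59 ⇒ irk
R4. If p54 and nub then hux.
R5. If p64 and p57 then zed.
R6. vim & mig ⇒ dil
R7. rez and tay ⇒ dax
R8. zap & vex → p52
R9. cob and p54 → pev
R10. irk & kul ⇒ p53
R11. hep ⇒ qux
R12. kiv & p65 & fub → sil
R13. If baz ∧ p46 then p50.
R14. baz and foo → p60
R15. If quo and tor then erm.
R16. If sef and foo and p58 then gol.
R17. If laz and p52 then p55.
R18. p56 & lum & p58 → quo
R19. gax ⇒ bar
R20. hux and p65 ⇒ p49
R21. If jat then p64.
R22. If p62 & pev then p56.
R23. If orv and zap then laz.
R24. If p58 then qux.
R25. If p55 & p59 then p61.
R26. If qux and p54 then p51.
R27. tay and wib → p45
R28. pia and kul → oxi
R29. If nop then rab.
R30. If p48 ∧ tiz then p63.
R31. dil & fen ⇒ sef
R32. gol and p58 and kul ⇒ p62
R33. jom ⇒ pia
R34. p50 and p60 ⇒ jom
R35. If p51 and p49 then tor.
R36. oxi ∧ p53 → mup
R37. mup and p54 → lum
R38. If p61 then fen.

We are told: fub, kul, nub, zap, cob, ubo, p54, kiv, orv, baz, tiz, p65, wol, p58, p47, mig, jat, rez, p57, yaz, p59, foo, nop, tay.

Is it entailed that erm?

No

Forward chaining from the given facts derives: p50, hux, dax, pev, sil, p60, p49, p64, laz, qux, p51, rab, jom, tor, irk, zed, p53, pia, vim, dil, oxi, mup, lum.
The only rule concluding erm is R15, which needs quo; that is never established.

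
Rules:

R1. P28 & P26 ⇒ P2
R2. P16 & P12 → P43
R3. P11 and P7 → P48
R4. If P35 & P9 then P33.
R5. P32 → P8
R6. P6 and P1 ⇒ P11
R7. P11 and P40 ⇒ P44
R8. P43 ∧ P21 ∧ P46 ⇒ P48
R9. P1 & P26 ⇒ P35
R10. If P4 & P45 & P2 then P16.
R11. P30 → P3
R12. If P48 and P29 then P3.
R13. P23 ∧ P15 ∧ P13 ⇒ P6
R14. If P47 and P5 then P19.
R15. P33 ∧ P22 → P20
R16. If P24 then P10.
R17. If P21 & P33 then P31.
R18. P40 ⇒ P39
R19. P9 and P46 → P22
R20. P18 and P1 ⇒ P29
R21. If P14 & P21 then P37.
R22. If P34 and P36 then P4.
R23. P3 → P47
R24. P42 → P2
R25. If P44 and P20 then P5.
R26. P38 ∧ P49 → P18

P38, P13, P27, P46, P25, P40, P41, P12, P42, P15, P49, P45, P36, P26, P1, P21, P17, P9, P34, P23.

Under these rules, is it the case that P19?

P35  (by R9: P1, P26)
P6  (by R13: P23, P15, P13)
P22  (by R19: P9, P46)
P4  (by R22: P34, P36)
P2  (by R24: P42)
P18  (by R26: P38, P49)
P33  (by R4: P35, P9)
P11  (by R6: P6, P1)
P44  (by R7: P11, P40)
P16  (by R10: P4, P45, P2)
P20  (by R15: P33, P22)
P29  (by R20: P18, P1)
P5  (by R25: P44, P20)
P43  (by R2: P16, P12)
P48  (by R8: P43, P21, P46)
P3  (by R12: P48, P29)
P47  (by R23: P3)
P19  (by R14: P47, P5)

Yes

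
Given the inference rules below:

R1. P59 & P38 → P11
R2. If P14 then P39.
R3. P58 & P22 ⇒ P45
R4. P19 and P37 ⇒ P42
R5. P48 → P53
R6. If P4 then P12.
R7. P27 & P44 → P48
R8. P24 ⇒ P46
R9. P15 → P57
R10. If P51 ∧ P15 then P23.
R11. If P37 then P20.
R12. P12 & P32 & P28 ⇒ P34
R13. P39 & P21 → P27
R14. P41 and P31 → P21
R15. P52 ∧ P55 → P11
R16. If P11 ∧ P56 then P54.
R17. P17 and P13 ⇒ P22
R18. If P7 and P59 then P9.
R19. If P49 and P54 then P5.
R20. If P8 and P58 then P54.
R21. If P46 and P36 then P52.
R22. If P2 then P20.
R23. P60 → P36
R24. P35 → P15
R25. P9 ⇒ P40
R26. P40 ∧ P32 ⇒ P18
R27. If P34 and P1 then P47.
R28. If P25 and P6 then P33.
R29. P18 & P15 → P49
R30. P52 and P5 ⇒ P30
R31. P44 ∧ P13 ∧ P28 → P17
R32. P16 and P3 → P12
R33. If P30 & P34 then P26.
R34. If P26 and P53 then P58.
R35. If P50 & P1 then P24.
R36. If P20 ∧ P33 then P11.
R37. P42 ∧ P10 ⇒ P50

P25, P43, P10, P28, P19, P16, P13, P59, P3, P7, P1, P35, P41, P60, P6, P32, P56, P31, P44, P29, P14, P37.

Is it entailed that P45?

Yes

P39  (by R2: P14)
P42  (by R4: P19, P37)
P20  (by R11: P37)
P21  (by R14: P41, P31)
P9  (by R18: P7, P59)
P36  (by R23: P60)
P15  (by R24: P35)
P40  (by R25: P9)
P18  (by R26: P40, P32)
P33  (by R28: P25, P6)
P49  (by R29: P18, P15)
P17  (by R31: P44, P13, P28)
P12  (by R32: P16, P3)
P11  (by R36: P20, P33)
P50  (by R37: P42, P10)
P34  (by R12: P12, P32, P28)
P27  (by R13: P39, P21)
P54  (by R16: P11, P56)
P22  (by R17: P17, P13)
P5  (by R19: P49, P54)
P24  (by R35: P50, P1)
P48  (by R7: P27, P44)
P46  (by R8: P24)
P52  (by R21: P46, P36)
P30  (by R30: P52, P5)
P26  (by R33: P30, P34)
P53  (by R5: P48)
P58  (by R34: P26, P53)
P45  (by R3: P58, P22)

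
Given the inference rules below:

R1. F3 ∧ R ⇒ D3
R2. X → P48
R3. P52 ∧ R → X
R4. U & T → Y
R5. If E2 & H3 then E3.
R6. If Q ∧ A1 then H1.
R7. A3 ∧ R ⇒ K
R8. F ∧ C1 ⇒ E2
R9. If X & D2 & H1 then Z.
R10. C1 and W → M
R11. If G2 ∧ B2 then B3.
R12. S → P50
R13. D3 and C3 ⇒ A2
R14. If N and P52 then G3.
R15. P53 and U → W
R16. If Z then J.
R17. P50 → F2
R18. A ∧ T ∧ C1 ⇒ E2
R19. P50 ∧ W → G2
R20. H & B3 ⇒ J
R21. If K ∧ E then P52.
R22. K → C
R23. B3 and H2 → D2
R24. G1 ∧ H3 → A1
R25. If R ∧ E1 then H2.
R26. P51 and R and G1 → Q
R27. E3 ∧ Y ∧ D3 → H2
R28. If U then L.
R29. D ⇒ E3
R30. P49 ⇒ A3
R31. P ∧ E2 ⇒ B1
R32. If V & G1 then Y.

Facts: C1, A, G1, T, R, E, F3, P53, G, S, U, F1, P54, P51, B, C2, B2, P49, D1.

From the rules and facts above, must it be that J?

No

Forward chaining from the given facts derives: D3, Y, P50, W, F2, E2, G2, Q, L, A3, K, M, B3, P52, C, X, P48.
Rules concluding J: R16 needs Z; R20 needs H — none of these are established.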